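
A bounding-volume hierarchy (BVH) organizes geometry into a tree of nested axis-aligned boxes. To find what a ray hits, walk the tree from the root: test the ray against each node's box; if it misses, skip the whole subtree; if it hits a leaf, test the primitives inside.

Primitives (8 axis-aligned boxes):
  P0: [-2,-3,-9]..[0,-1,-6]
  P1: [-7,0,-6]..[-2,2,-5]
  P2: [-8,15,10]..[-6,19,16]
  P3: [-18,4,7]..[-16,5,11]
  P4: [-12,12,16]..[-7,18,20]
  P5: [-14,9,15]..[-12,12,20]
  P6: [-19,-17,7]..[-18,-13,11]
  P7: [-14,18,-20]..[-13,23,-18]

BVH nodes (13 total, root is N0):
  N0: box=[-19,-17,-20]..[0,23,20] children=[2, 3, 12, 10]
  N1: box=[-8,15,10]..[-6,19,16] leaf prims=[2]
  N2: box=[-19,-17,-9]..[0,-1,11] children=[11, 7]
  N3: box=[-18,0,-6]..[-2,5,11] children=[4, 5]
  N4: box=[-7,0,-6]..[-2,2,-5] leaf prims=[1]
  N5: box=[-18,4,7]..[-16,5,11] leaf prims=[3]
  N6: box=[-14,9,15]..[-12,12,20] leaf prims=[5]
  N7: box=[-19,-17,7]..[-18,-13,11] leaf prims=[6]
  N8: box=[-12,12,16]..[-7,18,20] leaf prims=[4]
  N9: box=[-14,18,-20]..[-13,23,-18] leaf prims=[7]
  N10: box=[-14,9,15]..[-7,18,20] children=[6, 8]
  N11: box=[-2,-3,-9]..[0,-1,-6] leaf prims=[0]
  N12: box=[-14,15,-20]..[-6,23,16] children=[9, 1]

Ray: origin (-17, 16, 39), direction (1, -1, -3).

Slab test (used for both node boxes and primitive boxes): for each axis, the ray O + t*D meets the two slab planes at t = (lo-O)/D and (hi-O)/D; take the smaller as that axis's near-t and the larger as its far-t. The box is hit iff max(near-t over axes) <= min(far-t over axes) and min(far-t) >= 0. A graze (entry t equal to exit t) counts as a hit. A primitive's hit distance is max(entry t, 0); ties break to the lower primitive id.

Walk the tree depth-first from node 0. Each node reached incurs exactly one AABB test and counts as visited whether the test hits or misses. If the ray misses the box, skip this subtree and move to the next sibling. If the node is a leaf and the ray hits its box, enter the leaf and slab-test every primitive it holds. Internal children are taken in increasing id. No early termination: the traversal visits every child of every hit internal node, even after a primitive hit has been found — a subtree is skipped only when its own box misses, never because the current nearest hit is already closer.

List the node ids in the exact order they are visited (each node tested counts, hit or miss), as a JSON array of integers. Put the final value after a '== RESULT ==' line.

Traverse from the root:
N0 x:[-2,17] y:[-7,33] z:[19/3,59/3] -> hit [19/3,17], descend [2, 3, 10, 12]
  N2 x:[-2,17] y:[17,33] z:[28/3,16] -> miss, prune
  N3 x:[-1,15] y:[11,16] z:[28/3,15] -> hit [11,15], descend [4, 5]
    N4 x:[10,15] y:[14,16] z:[44/3,15] -> hit [44/3,15] leaf, test {P1@t=44/3}
    N5 x:[-1,1] y:[11,12] z:[28/3,32/3] -> miss, prune
  N10 x:[3,10] y:[-2,7] z:[19/3,8] -> hit [19/3,7], descend [6, 8]
    N6 x:[3,5] y:[4,7] z:[19/3,8] -> miss, prune
    N8 x:[5,10] y:[-2,4] z:[19/3,23/3] -> miss, prune
  N12 x:[3,11] y:[-7,1] z:[23/3,59/3] -> miss, prune

order=[0, 2, 3, 4, 5, 10, 6, 8, 12]  |boxes|=9  |leaves|=1  hit=P1

== RESULT ==
[0, 2, 3, 4, 5, 10, 6, 8, 12]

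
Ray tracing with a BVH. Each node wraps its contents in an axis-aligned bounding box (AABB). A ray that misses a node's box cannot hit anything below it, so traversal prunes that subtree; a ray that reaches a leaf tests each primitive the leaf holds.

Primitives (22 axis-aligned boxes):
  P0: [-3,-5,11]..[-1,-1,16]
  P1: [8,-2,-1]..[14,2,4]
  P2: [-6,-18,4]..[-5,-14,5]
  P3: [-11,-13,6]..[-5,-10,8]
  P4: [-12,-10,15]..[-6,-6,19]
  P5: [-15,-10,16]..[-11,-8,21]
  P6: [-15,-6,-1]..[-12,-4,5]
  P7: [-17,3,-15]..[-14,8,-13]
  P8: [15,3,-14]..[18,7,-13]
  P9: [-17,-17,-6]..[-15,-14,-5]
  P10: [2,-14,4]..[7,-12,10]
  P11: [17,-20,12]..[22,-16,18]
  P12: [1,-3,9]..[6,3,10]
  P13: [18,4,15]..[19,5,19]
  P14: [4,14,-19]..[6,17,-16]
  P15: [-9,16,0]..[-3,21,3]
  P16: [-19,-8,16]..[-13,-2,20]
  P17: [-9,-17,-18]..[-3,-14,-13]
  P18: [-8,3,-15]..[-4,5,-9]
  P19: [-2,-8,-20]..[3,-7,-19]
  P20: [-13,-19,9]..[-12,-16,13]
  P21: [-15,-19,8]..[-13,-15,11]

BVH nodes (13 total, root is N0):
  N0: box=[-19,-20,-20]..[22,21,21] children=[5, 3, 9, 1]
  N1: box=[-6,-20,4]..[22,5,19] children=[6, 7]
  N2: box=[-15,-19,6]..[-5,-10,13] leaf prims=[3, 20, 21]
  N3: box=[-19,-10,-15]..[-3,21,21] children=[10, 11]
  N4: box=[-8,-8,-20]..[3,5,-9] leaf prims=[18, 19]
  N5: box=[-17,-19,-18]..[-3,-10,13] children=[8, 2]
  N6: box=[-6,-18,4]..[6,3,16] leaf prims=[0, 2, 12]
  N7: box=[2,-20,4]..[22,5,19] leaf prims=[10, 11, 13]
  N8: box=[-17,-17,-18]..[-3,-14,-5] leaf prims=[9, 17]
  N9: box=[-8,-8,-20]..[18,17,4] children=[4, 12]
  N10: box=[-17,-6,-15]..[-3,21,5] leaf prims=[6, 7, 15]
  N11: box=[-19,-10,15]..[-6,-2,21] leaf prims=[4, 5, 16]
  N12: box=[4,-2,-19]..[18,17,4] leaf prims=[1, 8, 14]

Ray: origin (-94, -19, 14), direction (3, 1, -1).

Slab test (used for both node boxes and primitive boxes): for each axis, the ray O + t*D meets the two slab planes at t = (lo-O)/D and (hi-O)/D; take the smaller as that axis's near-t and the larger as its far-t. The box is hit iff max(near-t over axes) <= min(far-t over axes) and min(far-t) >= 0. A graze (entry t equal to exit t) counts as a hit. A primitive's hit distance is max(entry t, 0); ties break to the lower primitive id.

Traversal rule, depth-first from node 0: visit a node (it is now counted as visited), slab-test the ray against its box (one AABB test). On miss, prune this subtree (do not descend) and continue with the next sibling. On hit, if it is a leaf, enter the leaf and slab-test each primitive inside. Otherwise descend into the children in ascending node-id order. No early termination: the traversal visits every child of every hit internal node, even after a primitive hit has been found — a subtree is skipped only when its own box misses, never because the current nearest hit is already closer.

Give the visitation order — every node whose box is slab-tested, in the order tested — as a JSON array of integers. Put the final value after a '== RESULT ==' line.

Traverse from the root:
N0 x:[25,116/3] y:[-1,40] z:[-7,34] -> hit [25,34], descend [1, 3, 5, 9]
  N1 x:[88/3,116/3] y:[-1,24] z:[-5,10] -> miss, prune
  N3 x:[25,91/3] y:[9,40] z:[-7,29] -> hit [25,29], descend [10, 11]
    N10 x:[77/3,91/3] y:[13,40] z:[9,29] -> hit [77/3,29] leaf, test {P6(miss), P7(miss), P15(miss)}
    N11 x:[25,88/3] y:[9,17] z:[-7,-1] -> miss, prune
  N5 x:[77/3,91/3] y:[0,9] z:[1,32] -> miss, prune
  N9 x:[86/3,112/3] y:[11,36] z:[10,34] -> hit [86/3,34], descend [4, 12]
    N4 x:[86/3,97/3] y:[11,24] z:[23,34] -> miss, prune
    N12 x:[98/3,112/3] y:[17,36] z:[10,33] -> hit [98/3,33] leaf, test {P1(miss), P8(miss), P14@t=33}

order=[0, 1, 3, 10, 11, 5, 9, 4, 12]  |boxes|=9  |leaves|=2  hit=P14

== RESULT ==
[0, 1, 3, 10, 11, 5, 9, 4, 12]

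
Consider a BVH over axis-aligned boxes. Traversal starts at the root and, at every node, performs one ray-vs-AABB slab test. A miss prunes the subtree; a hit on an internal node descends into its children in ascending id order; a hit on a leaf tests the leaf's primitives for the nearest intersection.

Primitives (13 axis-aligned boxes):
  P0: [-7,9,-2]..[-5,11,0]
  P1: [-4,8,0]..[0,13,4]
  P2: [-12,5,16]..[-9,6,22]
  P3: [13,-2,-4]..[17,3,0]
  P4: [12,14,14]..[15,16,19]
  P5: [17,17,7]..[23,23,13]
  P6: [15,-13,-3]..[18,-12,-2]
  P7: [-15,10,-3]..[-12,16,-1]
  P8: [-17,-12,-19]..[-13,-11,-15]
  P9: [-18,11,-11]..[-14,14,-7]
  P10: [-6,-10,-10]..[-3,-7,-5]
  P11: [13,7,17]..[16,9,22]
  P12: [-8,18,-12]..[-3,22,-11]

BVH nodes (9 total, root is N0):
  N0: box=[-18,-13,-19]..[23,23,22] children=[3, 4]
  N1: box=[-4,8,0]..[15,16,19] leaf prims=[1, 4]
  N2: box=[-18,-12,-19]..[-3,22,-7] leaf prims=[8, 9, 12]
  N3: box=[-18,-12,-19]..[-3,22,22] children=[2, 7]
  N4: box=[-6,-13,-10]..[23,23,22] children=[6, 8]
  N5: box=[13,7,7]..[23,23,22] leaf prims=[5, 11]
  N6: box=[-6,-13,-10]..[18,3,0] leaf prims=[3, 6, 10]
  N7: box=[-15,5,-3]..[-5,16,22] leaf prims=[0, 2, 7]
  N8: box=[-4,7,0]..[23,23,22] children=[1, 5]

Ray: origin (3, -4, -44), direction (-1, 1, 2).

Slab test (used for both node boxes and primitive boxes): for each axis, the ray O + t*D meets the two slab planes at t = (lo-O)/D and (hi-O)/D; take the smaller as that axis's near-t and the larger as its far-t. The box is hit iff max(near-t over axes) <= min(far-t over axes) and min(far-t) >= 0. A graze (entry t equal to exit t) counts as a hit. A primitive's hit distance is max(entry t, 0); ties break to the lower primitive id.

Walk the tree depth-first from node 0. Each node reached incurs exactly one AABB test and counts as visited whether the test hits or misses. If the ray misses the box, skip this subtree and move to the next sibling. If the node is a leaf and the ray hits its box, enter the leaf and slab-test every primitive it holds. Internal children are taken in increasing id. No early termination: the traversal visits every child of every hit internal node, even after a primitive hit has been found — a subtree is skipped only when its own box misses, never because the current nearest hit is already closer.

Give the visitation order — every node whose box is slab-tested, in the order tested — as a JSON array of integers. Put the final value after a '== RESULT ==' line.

Traverse from the root:
N0 x:[-20,21] y:[-9,27] z:[25/2,33] -> hit [25/2,21], descend [3, 4]
  N3 x:[6,21] y:[-8,26] z:[25/2,33] -> hit [25/2,21], descend [2, 7]
    N2 x:[6,21] y:[-8,26] z:[25/2,37/2] -> hit [25/2,37/2] leaf, test {P8(miss), P9@t=17, P12(miss)}
    N7 x:[8,18] y:[9,20] z:[41/2,33] -> miss, prune
  N4 x:[-20,9] y:[-9,27] z:[17,33] -> miss, prune

5 AABB tests over nodes [0, 3, 2, 7, 4]; 1 leaf entered; closest P9.

== RESULT ==
[0, 3, 2, 7, 4]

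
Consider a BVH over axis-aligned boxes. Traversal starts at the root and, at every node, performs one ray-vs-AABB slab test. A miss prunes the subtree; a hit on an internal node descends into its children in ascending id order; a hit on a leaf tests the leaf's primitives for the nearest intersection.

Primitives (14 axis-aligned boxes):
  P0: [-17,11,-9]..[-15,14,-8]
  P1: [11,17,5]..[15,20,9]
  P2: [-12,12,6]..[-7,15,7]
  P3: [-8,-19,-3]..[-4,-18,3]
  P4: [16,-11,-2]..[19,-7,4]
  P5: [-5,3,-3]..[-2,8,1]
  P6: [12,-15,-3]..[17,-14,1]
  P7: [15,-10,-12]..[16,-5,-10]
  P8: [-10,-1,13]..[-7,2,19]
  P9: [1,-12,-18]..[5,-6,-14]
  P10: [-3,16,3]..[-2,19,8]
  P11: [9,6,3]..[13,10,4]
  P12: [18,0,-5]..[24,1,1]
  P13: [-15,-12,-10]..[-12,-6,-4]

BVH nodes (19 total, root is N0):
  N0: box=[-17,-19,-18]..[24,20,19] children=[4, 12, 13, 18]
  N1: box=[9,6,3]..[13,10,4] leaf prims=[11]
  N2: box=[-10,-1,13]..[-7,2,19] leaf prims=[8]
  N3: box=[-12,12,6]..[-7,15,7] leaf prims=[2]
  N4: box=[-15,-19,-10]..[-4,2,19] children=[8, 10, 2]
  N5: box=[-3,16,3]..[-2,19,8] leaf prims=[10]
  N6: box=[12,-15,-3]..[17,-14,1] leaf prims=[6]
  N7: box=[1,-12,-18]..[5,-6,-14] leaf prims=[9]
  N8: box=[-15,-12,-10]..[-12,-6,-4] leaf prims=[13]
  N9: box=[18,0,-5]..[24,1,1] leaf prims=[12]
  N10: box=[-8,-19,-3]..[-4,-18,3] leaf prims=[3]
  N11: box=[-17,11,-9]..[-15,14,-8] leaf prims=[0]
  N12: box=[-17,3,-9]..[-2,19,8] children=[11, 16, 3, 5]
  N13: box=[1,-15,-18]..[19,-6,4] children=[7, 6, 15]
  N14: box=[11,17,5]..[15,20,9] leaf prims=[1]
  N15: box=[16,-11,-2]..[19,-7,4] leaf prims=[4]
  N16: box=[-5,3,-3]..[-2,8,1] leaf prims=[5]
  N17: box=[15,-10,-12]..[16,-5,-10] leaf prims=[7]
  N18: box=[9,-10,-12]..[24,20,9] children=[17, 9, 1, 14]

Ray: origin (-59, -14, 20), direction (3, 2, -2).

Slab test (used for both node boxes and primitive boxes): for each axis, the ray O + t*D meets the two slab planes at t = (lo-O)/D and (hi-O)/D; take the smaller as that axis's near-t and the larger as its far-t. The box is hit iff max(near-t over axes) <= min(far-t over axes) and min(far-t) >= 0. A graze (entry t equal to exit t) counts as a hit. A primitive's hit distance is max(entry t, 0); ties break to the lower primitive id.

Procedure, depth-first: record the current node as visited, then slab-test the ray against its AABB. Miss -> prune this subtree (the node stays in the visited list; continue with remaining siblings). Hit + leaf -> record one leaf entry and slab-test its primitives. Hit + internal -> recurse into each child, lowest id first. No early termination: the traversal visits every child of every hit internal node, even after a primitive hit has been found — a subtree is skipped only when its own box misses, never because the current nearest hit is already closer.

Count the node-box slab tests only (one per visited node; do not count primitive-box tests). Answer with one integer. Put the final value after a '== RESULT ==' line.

Traverse from the root:
N0 x:[14,83/3] y:[-5/2,17] z:[1/2,19] -> hit [14,17], descend [4, 12, 13, 18]
  N4 x:[44/3,55/3] y:[-5/2,8] z:[1/2,15] -> miss, prune
  N12 x:[14,19] y:[17/2,33/2] z:[6,29/2] -> hit [14,29/2], descend [3, 5, 11, 16]
    N3 x:[47/3,52/3] y:[13,29/2] z:[13/2,7] -> miss, prune
    N5 x:[56/3,19] y:[15,33/2] z:[6,17/2] -> miss, prune
    N11 x:[14,44/3] y:[25/2,14] z:[14,29/2] -> hit [14,14] leaf, test {P0@t=14}
    N16 x:[18,19] y:[17/2,11] z:[19/2,23/2] -> miss, prune
  N13 x:[20,26] y:[-1/2,4] z:[8,19] -> miss, prune
  N18 x:[68/3,83/3] y:[2,17] z:[11/2,16] -> miss, prune

order=[0, 4, 12, 3, 5, 11, 16, 13, 18]  |boxes|=9  |leaves|=1  hit=P0

== RESULT ==
9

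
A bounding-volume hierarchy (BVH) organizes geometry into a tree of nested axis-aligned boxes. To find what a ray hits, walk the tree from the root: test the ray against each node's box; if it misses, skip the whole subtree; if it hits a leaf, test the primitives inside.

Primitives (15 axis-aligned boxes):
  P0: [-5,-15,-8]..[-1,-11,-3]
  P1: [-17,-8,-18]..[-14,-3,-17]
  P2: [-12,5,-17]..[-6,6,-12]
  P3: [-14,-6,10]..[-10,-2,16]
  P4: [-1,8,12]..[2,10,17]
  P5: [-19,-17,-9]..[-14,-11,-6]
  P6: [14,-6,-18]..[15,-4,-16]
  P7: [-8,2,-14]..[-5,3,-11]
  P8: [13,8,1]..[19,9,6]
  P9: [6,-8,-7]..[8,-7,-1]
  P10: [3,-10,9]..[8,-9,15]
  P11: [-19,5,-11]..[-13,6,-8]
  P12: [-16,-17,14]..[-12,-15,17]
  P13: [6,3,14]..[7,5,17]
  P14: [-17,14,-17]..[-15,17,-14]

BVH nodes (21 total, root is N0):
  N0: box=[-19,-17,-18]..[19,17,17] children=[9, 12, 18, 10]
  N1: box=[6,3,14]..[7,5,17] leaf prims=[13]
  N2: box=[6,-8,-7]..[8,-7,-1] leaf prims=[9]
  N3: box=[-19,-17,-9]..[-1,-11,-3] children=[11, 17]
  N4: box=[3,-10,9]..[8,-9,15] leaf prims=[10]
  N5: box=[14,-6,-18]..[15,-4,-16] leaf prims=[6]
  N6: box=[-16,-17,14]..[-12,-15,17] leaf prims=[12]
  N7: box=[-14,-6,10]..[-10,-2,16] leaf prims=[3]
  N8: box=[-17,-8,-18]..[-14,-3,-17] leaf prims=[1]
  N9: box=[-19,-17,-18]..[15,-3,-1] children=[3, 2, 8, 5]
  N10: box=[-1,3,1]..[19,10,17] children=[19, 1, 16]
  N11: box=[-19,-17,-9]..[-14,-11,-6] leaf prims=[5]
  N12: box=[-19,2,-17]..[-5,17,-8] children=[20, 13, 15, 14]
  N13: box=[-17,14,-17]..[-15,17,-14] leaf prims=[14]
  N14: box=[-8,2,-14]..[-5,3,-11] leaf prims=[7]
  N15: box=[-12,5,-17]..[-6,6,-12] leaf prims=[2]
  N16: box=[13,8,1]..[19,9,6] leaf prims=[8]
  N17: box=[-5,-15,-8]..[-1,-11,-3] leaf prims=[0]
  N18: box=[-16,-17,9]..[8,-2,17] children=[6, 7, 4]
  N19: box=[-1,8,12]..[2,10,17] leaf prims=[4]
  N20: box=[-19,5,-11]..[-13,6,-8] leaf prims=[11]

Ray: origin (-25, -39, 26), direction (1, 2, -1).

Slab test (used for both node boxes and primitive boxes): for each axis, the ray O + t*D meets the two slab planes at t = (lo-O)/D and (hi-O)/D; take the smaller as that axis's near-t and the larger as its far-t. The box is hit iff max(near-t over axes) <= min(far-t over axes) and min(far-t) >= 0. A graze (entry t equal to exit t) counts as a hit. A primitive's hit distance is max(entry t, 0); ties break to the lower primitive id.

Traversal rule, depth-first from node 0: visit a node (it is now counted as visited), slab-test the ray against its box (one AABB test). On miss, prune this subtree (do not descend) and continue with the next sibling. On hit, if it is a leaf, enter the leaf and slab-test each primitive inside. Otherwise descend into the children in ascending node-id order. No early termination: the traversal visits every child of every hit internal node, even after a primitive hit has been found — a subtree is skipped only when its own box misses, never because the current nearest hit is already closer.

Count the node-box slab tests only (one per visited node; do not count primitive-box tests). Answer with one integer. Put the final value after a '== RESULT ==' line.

Walk:
N0 x:[6,44] y:[11,28] z:[9,44] -> hit [11,28], descend [9, 10, 12, 18]
  N9 x:[6,40] y:[11,18] z:[27,44] -> miss, prune
  N10 x:[24,44] y:[21,49/2] z:[9,25] -> hit [24,49/2], descend [1, 16, 19]
    N1 x:[31,32] y:[21,22] z:[9,12] -> miss, prune
    N16 x:[38,44] y:[47/2,24] z:[20,25] -> miss, prune
    N19 x:[24,27] y:[47/2,49/2] z:[9,14] -> miss, prune
  N12 x:[6,20] y:[41/2,28] z:[34,43] -> miss, prune
  N18 x:[9,33] y:[11,37/2] z:[9,17] -> hit [11,17], descend [4, 6, 7]
    N4 x:[28,33] y:[29/2,15] z:[11,17] -> miss, prune
    N6 x:[9,13] y:[11,12] z:[9,12] -> hit [11,12] leaf, test {P12@t=11}
    N7 x:[11,15] y:[33/2,37/2] z:[10,16] -> miss, prune

Visited [0, 9, 10, 1, 16, 19, 12, 18, 4, 6, 7]. Tests: 11 box, 1 leaf. Nearest: P12.

== RESULT ==
11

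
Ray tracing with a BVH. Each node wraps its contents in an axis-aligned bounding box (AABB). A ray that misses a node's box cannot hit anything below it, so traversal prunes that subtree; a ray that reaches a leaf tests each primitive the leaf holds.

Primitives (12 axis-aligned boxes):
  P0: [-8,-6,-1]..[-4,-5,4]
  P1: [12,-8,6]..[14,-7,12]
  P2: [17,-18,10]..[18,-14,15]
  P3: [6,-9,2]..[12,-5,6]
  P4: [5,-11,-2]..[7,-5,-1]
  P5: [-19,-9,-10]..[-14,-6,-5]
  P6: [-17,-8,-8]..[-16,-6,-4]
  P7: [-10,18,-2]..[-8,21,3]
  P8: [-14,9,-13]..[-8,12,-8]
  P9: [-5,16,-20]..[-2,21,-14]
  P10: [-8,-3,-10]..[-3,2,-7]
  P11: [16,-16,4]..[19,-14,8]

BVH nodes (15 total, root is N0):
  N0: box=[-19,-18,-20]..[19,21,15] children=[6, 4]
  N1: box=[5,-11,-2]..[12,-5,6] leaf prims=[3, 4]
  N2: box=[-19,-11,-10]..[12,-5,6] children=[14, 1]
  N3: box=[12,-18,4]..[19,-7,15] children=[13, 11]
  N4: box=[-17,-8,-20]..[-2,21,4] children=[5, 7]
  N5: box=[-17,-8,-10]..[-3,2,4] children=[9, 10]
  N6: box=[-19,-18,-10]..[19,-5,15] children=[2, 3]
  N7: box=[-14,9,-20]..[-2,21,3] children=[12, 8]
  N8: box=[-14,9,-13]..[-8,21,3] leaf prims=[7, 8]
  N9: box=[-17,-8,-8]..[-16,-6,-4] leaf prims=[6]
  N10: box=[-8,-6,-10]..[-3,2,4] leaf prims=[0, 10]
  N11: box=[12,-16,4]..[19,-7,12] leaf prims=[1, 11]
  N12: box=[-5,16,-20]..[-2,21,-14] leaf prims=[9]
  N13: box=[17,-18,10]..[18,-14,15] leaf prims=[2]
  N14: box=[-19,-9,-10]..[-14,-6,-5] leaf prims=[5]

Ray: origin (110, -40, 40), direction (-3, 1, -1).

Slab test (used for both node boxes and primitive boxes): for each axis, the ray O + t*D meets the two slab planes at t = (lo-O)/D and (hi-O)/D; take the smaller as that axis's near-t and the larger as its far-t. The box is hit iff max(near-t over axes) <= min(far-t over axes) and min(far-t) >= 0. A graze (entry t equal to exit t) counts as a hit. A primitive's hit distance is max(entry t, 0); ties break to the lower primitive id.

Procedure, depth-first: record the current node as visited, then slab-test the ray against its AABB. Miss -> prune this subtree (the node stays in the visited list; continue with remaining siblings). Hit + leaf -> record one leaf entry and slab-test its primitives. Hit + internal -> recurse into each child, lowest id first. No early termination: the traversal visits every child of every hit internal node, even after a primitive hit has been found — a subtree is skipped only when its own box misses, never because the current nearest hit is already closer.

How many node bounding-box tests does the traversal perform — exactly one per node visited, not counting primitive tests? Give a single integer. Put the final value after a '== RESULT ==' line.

Trace the traversal:
N0 x:[91/3,43] y:[22,61] z:[25,60] -> hit [91/3,43], descend [4, 6]
  N4 x:[112/3,127/3] y:[32,61] z:[36,60] -> hit [112/3,127/3], descend [5, 7]
    N5 x:[113/3,127/3] y:[32,42] z:[36,50] -> hit [113/3,42], descend [9, 10]
      N9 x:[42,127/3] y:[32,34] z:[44,48] -> miss, prune
      N10 x:[113/3,118/3] y:[34,42] z:[36,50] -> hit [113/3,118/3] leaf, test {P0(miss), P10(miss)}
    N7 x:[112/3,124/3] y:[49,61] z:[37,60] -> miss, prune
  N6 x:[91/3,43] y:[22,35] z:[25,50] -> hit [91/3,35], descend [2, 3]
    N2 x:[98/3,43] y:[29,35] z:[34,50] -> hit [34,35], descend [1, 14]
      N1 x:[98/3,35] y:[29,35] z:[34,42] -> hit [34,35] leaf, test {P3@t=34, P4(miss)}
      N14 x:[124/3,43] y:[31,34] z:[45,50] -> miss, prune
    N3 x:[91/3,98/3] y:[22,33] z:[25,36] -> hit [91/3,98/3], descend [11, 13]
      N11 x:[91/3,98/3] y:[24,33] z:[28,36] -> hit [91/3,98/3] leaf, test {P1@t=32, P11(miss)}
      N13 x:[92/3,31] y:[22,26] z:[25,30] -> miss, prune

13 AABB tests over nodes [0, 4, 5, 9, 10, 7, 6, 2, 1, 14, 3, 11, 13]; 3 leaves entered; closest P1.

== RESULT ==
13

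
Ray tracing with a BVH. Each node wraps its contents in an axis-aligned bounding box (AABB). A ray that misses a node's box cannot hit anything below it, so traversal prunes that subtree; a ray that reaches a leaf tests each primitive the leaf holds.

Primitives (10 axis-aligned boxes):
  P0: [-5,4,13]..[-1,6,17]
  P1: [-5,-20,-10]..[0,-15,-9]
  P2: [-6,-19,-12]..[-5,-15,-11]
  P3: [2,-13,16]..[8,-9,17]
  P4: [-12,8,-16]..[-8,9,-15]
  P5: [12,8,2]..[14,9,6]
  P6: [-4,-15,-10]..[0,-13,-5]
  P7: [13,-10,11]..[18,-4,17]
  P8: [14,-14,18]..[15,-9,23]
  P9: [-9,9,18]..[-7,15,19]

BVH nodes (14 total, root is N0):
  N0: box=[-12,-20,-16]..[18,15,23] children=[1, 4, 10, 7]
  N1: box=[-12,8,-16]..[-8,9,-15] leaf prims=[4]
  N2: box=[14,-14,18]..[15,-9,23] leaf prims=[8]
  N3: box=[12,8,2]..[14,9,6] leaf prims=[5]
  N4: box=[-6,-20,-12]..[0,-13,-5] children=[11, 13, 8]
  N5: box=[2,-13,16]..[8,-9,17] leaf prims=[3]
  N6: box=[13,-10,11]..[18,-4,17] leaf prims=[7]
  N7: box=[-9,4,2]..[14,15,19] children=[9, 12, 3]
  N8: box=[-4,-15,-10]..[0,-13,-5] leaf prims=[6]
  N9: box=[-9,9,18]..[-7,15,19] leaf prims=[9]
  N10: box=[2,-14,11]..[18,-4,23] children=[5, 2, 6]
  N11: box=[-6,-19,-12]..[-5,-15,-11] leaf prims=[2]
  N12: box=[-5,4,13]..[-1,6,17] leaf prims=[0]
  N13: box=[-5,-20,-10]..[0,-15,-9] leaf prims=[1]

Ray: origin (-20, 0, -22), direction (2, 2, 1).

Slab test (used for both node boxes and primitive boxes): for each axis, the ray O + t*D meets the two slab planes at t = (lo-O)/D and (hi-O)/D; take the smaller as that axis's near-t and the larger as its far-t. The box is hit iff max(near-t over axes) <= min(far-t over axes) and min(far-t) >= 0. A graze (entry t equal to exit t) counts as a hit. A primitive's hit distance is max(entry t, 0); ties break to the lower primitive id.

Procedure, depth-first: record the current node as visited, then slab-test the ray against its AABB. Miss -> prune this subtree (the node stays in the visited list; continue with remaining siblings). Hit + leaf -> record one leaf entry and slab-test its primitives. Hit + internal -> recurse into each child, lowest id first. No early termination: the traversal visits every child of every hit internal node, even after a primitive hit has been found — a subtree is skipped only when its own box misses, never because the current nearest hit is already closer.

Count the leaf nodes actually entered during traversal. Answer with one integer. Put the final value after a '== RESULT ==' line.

Walk:
N0 x:[4,19] y:[-10,15/2] z:[6,45] -> hit [6,15/2], descend [1, 4, 7, 10]
  N1 x:[4,6] y:[4,9/2] z:[6,7] -> miss, prune
  N4 x:[7,10] y:[-10,-13/2] z:[10,17] -> miss, prune
  N7 x:[11/2,17] y:[2,15/2] z:[24,41] -> miss, prune
  N10 x:[11,19] y:[-7,-2] z:[33,45] -> miss, prune

5 AABB tests over nodes [0, 1, 4, 7, 10]; 0 leaves entered; closest miss.

== RESULT ==
0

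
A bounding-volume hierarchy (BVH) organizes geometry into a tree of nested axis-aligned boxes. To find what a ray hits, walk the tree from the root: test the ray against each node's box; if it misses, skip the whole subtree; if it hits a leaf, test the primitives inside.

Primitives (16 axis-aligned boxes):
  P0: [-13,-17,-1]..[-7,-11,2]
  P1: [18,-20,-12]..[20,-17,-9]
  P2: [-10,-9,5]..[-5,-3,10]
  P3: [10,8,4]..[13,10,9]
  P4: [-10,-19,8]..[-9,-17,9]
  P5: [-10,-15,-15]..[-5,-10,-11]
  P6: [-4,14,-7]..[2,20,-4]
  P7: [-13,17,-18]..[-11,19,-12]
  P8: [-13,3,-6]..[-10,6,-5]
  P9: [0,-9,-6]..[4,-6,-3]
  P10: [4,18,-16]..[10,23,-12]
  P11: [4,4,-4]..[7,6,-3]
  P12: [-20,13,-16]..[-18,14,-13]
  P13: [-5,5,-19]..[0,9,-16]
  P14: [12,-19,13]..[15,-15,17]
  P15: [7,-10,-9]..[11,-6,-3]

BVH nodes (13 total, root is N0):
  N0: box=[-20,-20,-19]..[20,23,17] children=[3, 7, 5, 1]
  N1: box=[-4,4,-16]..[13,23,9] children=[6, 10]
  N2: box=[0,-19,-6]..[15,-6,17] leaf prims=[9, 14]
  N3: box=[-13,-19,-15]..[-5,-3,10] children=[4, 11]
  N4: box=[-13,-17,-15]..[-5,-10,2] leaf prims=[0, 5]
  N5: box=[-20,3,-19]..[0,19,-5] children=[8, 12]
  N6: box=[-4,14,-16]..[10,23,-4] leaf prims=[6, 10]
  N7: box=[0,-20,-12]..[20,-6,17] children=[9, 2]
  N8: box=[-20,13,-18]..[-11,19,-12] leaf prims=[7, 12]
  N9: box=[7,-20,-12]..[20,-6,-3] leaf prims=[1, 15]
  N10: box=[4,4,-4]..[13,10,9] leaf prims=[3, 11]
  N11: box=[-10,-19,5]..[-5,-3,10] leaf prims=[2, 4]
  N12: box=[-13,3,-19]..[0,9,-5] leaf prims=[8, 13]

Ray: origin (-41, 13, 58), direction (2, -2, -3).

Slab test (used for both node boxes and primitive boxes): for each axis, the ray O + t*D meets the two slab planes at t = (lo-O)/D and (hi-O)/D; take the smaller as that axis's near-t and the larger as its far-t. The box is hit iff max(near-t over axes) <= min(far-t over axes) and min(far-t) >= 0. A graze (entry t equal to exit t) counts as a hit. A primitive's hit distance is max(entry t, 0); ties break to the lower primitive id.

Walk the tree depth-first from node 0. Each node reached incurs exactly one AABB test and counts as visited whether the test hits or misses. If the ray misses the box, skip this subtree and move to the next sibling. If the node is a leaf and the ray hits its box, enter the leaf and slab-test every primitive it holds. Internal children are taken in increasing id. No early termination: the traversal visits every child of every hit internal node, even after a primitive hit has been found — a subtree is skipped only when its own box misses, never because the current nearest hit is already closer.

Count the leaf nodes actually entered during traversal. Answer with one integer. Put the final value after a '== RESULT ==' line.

Traverse from the root:
N0 x:[21/2,61/2] y:[-5,33/2] z:[41/3,77/3] -> hit [41/3,33/2], descend [1, 3, 5, 7]
  N1 x:[37/2,27] y:[-5,9/2] z:[49/3,74/3] -> miss, prune
  N3 x:[14,18] y:[8,16] z:[16,73/3] -> hit [16,16], descend [4, 11]
    N4 x:[14,18] y:[23/2,15] z:[56/3,73/3] -> miss, prune
    N11 x:[31/2,18] y:[8,16] z:[16,53/3] -> hit [16,16] leaf, test {P2(miss), P4(miss)}
  N5 x:[21/2,41/2] y:[-3,5] z:[21,77/3] -> miss, prune
  N7 x:[41/2,61/2] y:[19/2,33/2] z:[41/3,70/3] -> miss, prune

order=[0, 1, 3, 4, 11, 5, 7]  |boxes|=7  |leaves|=1  hit=miss

== RESULT ==
1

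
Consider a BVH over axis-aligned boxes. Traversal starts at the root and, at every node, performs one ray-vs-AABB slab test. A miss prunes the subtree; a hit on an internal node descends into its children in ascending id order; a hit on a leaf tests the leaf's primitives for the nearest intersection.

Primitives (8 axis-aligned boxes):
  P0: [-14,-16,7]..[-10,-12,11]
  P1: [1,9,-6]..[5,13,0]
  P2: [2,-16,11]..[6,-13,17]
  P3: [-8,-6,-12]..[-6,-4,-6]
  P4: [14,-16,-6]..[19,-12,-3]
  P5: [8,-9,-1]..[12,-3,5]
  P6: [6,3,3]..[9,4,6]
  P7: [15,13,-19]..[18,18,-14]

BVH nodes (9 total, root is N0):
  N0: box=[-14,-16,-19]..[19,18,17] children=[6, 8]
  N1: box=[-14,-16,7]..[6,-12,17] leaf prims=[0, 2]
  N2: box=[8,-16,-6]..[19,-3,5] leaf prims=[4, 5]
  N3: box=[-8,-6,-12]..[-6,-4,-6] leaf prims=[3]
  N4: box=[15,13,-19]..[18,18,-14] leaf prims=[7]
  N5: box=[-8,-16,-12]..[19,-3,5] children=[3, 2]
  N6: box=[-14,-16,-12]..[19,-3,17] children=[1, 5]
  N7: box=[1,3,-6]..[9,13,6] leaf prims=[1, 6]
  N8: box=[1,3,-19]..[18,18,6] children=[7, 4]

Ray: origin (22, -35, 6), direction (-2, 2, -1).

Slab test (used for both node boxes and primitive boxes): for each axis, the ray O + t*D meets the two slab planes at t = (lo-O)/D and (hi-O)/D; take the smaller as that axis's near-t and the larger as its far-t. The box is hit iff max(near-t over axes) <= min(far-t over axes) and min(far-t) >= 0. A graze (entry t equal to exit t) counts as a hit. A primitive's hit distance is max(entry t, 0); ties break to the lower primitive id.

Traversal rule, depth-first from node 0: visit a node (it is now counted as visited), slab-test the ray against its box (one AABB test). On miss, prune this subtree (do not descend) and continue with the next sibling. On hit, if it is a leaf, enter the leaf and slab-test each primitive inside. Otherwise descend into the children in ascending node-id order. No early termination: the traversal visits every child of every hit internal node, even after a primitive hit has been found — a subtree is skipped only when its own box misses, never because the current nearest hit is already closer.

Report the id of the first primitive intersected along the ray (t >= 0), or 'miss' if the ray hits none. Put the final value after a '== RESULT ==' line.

Walk:
N0 x:[3/2,18] y:[19/2,53/2] z:[-11,25] -> hit [19/2,18], descend [6, 8]
  N6 x:[3/2,18] y:[19/2,16] z:[-11,18] -> hit [19/2,16], descend [1, 5]
    N1 x:[8,18] y:[19/2,23/2] z:[-11,-1] -> miss, prune
    N5 x:[3/2,15] y:[19/2,16] z:[1,18] -> hit [19/2,15], descend [2, 3]
      N2 x:[3/2,7] y:[19/2,16] z:[1,12] -> miss, prune
      N3 x:[14,15] y:[29/2,31/2] z:[12,18] -> hit [29/2,15] leaf, test {P3@t=29/2}
  N8 x:[2,21/2] y:[19,53/2] z:[0,25] -> miss, prune

7 AABB tests over nodes [0, 6, 1, 5, 2, 3, 8]; 1 leaf entered; closest P3.

== RESULT ==
3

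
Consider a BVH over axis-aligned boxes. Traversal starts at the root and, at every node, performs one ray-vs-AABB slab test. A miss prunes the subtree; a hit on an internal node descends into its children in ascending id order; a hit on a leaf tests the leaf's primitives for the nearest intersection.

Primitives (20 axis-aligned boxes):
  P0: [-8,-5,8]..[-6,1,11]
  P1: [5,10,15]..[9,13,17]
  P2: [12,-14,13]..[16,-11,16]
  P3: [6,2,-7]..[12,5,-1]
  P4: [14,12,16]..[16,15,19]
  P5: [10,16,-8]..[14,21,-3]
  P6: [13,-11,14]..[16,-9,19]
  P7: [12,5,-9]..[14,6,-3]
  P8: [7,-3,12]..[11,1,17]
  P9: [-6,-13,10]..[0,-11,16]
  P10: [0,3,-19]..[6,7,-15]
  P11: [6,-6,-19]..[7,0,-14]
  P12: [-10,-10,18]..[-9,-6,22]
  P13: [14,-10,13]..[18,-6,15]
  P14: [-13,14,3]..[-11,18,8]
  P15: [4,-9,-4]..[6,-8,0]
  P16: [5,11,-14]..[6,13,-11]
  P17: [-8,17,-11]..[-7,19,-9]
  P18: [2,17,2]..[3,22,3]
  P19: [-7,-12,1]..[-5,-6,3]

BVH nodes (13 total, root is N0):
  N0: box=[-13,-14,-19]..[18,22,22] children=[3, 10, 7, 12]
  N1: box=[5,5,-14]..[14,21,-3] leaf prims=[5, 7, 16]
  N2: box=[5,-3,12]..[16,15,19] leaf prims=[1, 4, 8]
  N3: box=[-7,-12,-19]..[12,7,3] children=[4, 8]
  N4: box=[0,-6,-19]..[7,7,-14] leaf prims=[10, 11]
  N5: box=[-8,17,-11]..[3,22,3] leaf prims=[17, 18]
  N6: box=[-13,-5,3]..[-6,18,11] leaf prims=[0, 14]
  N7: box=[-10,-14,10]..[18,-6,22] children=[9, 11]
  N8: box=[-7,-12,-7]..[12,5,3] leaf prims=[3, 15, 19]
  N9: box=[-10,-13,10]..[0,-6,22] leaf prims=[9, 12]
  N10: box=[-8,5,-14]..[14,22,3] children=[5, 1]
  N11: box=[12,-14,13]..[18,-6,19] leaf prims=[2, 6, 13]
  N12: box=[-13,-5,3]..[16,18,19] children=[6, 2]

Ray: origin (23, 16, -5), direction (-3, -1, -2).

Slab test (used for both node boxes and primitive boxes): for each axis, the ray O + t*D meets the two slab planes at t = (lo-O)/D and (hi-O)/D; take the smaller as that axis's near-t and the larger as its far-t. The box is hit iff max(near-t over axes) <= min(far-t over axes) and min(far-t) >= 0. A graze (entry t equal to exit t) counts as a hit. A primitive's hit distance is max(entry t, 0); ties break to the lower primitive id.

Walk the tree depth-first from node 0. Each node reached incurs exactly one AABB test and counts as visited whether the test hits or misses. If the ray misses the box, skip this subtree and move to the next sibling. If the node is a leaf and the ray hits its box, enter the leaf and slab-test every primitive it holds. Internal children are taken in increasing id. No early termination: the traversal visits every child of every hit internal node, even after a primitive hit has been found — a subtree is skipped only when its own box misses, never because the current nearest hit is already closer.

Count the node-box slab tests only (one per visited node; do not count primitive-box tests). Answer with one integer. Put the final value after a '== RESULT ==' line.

Traverse from the root:
N0 x:[5/3,12] y:[-6,30] z:[-27/2,7] -> hit [5/3,7], descend [3, 7, 10, 12]
  N3 x:[11/3,10] y:[9,28] z:[-4,7] -> miss, prune
  N7 x:[5/3,11] y:[22,30] z:[-27/2,-15/2] -> miss, prune
  N10 x:[3,31/3] y:[-6,11] z:[-4,9/2] -> hit [3,9/2], descend [1, 5]
    N1 x:[3,6] y:[-5,11] z:[-1,9/2] -> hit [3,9/2] leaf, test {P5(miss), P7(miss), P16(miss)}
    N5 x:[20/3,31/3] y:[-6,-1] z:[-4,3] -> miss, prune
  N12 x:[7/3,12] y:[-2,21] z:[-12,-4] -> miss, prune

Visited [0, 3, 7, 10, 1, 5, 12]. Tests: 7 box, 1 leaf. Nearest: miss.

== RESULT ==
7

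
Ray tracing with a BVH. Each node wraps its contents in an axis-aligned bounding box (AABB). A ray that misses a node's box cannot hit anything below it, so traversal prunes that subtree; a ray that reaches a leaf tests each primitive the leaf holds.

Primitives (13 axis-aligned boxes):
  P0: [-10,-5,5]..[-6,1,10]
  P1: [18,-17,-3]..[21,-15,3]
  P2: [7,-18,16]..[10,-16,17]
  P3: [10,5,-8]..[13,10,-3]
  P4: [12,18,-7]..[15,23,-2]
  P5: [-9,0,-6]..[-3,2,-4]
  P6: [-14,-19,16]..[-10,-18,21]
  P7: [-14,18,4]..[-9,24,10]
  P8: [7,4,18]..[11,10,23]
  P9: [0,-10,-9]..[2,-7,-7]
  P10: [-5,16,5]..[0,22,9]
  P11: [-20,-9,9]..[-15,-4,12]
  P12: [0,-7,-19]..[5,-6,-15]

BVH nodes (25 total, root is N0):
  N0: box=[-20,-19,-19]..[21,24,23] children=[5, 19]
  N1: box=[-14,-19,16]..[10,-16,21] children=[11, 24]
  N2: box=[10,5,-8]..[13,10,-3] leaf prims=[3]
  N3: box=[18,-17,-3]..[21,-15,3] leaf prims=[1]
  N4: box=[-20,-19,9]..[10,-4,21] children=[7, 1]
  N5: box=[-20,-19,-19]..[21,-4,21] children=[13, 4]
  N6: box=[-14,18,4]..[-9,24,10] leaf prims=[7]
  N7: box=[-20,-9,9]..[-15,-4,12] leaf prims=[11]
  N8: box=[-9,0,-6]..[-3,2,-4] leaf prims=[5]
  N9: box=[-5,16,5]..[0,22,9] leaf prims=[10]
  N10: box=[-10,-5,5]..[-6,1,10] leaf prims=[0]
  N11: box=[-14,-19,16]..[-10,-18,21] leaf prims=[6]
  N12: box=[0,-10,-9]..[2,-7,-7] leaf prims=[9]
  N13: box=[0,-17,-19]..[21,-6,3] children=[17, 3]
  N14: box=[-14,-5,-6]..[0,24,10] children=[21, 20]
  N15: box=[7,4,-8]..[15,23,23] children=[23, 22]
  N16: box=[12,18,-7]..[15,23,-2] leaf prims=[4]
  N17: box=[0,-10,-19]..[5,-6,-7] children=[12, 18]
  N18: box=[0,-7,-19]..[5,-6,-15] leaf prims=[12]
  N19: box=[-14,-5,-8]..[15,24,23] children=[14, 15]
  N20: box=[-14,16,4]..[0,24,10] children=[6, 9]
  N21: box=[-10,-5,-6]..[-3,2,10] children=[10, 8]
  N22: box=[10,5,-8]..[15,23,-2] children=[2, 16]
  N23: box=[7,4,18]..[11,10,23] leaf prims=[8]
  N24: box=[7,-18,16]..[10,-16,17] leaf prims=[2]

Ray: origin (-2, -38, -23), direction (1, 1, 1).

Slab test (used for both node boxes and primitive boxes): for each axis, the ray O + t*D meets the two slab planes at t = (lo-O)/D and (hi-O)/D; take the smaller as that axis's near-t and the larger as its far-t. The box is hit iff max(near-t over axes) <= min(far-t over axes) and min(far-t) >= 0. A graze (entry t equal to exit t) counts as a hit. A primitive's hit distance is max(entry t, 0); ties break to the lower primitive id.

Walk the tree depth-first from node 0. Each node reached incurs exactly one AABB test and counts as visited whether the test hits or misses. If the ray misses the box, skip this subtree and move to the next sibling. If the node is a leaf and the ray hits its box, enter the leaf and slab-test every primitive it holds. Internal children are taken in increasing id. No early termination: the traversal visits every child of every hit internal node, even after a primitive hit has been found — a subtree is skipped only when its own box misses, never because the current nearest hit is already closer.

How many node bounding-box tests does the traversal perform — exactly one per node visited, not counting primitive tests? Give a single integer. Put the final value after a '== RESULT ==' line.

Trace the traversal:
N0 x:[-18,23] y:[19,62] z:[4,46] -> hit [19,23], descend [5, 19]
  N5 x:[-18,23] y:[19,34] z:[4,44] -> hit [19,23], descend [4, 13]
    N4 x:[-18,12] y:[19,34] z:[32,44] -> miss, prune
    N13 x:[2,23] y:[21,32] z:[4,26] -> hit [21,23], descend [3, 17]
      N3 x:[20,23] y:[21,23] z:[20,26] -> hit [21,23] leaf, test {P1@t=21}
      N17 x:[2,7] y:[28,32] z:[4,16] -> miss, prune
  N19 x:[-12,17] y:[33,62] z:[15,46] -> miss, prune

7 AABB tests over nodes [0, 5, 4, 13, 3, 17, 19]; 1 leaf entered; closest P1.

== RESULT ==
7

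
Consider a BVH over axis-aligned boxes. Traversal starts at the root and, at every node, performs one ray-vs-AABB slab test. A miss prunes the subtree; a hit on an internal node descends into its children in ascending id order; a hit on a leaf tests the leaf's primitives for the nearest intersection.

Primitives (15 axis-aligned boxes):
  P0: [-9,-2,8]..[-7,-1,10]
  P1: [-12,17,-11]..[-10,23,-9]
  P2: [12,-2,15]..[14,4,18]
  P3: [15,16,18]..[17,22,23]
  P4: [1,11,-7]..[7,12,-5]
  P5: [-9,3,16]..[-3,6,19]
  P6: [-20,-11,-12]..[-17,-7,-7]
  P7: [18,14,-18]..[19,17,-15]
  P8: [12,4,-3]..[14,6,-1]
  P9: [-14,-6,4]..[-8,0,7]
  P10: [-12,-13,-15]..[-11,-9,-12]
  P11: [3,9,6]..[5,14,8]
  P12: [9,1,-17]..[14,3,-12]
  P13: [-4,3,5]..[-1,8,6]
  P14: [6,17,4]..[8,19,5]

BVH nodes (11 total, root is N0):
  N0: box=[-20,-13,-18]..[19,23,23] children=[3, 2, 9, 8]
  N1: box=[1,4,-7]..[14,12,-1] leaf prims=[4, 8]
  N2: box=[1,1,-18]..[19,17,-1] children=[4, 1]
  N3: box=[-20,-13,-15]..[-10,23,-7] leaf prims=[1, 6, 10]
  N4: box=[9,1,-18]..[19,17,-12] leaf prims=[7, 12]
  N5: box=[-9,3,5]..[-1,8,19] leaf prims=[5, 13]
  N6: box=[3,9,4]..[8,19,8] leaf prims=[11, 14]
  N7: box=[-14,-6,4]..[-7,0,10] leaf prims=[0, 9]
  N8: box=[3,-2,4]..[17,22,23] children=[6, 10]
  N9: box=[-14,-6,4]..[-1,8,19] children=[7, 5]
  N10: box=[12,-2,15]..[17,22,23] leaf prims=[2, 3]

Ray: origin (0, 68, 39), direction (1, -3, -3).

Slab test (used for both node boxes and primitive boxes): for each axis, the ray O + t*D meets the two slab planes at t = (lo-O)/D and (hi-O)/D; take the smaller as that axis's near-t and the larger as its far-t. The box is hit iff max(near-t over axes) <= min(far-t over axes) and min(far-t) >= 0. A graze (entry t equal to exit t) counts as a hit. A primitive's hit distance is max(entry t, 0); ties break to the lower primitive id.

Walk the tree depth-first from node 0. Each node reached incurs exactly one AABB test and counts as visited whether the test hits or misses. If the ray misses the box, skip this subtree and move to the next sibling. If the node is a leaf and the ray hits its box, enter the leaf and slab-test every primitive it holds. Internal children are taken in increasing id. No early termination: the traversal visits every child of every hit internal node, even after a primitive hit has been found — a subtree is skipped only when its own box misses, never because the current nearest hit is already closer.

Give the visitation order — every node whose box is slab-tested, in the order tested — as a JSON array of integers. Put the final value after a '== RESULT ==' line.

Traverse from the root:
N0 x:[-20,19] y:[15,27] z:[16/3,19] -> hit [15,19], descend [2, 3, 8, 9]
  N2 x:[1,19] y:[17,67/3] z:[40/3,19] -> hit [17,19], descend [1, 4]
    N1 x:[1,14] y:[56/3,64/3] z:[40/3,46/3] -> miss, prune
    N4 x:[9,19] y:[17,67/3] z:[17,19] -> hit [17,19] leaf, test {P7@t=18, P12(miss)}
  N3 x:[-20,-10] y:[15,27] z:[46/3,18] -> miss, prune
  N8 x:[3,17] y:[46/3,70/3] z:[16/3,35/3] -> miss, prune
  N9 x:[-14,-1] y:[20,74/3] z:[20/3,35/3] -> miss, prune

Visited [0, 2, 1, 4, 3, 8, 9]. Tests: 7 box, 1 leaf. Nearest: P7.

== RESULT ==
[0, 2, 1, 4, 3, 8, 9]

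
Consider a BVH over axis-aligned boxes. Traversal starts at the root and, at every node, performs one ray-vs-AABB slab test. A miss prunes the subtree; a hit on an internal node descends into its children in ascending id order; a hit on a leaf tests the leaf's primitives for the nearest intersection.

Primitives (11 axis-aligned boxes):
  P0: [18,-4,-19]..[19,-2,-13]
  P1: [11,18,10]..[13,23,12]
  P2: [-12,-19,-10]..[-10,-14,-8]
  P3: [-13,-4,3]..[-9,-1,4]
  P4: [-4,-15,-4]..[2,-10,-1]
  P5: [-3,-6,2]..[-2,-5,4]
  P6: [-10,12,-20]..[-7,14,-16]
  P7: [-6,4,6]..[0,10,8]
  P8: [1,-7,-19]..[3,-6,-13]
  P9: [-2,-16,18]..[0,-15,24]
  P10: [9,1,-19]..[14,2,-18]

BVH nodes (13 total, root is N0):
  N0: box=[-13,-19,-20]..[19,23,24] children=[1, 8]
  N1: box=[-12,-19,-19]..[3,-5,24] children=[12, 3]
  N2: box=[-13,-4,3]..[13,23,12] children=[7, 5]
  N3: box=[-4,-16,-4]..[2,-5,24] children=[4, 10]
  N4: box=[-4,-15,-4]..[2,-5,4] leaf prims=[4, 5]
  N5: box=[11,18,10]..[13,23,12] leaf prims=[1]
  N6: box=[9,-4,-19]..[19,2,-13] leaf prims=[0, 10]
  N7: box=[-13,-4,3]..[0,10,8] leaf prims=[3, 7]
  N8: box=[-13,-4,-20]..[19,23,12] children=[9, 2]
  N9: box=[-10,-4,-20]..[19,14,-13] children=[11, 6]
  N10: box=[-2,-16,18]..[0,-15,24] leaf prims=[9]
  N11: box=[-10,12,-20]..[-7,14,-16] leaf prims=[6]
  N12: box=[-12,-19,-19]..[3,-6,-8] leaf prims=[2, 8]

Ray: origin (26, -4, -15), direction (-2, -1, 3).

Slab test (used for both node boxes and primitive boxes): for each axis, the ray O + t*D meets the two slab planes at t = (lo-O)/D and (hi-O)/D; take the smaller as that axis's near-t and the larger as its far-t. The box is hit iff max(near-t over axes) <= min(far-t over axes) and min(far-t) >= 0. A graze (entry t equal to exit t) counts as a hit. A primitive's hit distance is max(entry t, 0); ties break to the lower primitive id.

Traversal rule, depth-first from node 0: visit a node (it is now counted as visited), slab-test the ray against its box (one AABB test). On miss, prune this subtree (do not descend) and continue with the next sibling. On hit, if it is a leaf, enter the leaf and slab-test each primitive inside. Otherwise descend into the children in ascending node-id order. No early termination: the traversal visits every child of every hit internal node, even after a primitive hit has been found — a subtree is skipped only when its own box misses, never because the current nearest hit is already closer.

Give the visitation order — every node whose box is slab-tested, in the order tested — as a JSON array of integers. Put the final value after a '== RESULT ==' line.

Traverse from the root:
N0 x:[7/2,39/2] y:[-27,15] z:[-5/3,13] -> hit [7/2,13], descend [1, 8]
  N1 x:[23/2,19] y:[1,15] z:[-4/3,13] -> hit [23/2,13], descend [3, 12]
    N3 x:[12,15] y:[1,12] z:[11/3,13] -> hit [12,12], descend [4, 10]
      N4 x:[12,15] y:[1,11] z:[11/3,19/3] -> miss, prune
      N10 x:[13,14] y:[11,12] z:[11,13] -> miss, prune
    N12 x:[23/2,19] y:[2,15] z:[-4/3,7/3] -> miss, prune
  N8 x:[7/2,39/2] y:[-27,0] z:[-5/3,9] -> miss, prune

Visited [0, 1, 3, 4, 10, 12, 8]. Tests: 7 box, 0 leaf. Nearest: miss.

== RESULT ==
[0, 1, 3, 4, 10, 12, 8]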